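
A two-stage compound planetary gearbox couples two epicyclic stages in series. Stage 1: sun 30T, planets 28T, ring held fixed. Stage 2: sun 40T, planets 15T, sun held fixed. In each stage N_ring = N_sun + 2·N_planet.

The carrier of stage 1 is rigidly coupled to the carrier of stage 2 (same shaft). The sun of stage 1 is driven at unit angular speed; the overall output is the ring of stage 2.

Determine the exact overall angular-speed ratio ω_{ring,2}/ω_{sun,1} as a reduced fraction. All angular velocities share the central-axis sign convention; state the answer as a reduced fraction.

165/406

Stage 1: N_ring = 30 + 2·28 = 86
Stage 1: 30(ω_s−ω_c) = −86(ω_r−ω_c),  ω_r=0, ω_s=1
Stage 1: 30(1−ω_c) = −86(0−ω_c)  ⇒  116ω_c = 30  ⇒  ω_c = 15/58
  ⇒ ω_c¹/ω_s¹ = 15/58
Stage 2: N_ring = 40 + 2·15 = 70
Stage 2: 40(ω_s−ω_c) = −70(ω_r−ω_c),  ω_s=0, ω_c=1
Stage 2: ω_r = 1 − (40/70)(0−1) = 11/7
  ⇒ ω_r²/ω_c² = 11/7
Coupling ω_c² = ω_c¹ ⇒ overall = 15/58 × 11/7 = 165/406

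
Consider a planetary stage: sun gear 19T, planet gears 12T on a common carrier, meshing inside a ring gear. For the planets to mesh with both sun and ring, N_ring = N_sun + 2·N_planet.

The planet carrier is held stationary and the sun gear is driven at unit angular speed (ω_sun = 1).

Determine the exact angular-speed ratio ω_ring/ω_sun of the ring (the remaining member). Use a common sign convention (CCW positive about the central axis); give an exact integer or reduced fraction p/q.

N_ring = 19 + 2·12 = 43
19(ω_s−ω_c) = −43(ω_r−ω_c),  ω_c=0, ω_s=1
ω_r = 0 − (19/43)(1−0) = -19/43
ω_r/ω_s = -19/43

-19/43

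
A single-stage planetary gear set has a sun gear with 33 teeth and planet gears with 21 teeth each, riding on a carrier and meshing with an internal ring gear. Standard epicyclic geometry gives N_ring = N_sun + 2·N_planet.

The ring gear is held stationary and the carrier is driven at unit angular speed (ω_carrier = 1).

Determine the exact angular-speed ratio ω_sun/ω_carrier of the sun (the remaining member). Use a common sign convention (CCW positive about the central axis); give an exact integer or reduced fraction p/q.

36/11

N_ring = 33 + 2·21 = 75
33(ω_s−ω_c) = −75(ω_r−ω_c),  ω_r=0, ω_c=1
ω_s = 1 − (75/33)(0−1) = 36/11
ω_s/ω_c = 36/11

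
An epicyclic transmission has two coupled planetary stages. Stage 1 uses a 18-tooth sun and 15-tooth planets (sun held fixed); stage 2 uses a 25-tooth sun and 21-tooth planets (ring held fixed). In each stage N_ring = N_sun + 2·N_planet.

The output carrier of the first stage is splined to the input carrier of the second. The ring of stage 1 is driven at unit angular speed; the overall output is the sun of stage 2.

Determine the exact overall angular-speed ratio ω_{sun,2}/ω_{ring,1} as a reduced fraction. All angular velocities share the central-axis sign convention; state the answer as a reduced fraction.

736/275

Stage 1: N_ring = 18 + 2·15 = 48
Stage 1: 18(ω_s−ω_c) = −48(ω_r−ω_c),  ω_s=0, ω_r=1
Stage 1: 18(0−ω_c) = −48(1−ω_c)  ⇒  66ω_c = 48  ⇒  ω_c = 8/11
  ⇒ ω_c¹/ω_r¹ = 8/11
Stage 2: N_ring = 25 + 2·21 = 67
Stage 2: 25(ω_s−ω_c) = −67(ω_r−ω_c),  ω_r=0, ω_c=1
Stage 2: ω_s = 1 − (67/25)(0−1) = 92/25
  ⇒ ω_s²/ω_c² = 92/25
Coupling ω_c² = ω_c¹ ⇒ overall = 8/11 × 92/25 = 736/275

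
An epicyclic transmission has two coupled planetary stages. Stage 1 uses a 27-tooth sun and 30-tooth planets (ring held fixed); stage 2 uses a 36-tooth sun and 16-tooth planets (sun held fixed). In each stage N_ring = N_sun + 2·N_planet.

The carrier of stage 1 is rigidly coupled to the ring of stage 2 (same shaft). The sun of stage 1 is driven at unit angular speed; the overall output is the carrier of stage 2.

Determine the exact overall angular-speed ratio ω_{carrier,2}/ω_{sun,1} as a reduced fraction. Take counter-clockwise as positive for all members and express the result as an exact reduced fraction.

Stage 1: N_ring = 27 + 2·30 = 87
Stage 1: 27(ω_s−ω_c) = −87(ω_r−ω_c),  ω_r=0, ω_s=1
Stage 1: 27(1−ω_c) = −87(0−ω_c)  ⇒  114ω_c = 27  ⇒  ω_c = 9/38
  ⇒ ω_c¹/ω_s¹ = 9/38
Stage 2: N_ring = 36 + 2·16 = 68
Stage 2: 36(ω_s−ω_c) = −68(ω_r−ω_c),  ω_s=0, ω_r=1
Stage 2: 36(0−ω_c) = −68(1−ω_c)  ⇒  104ω_c = 68  ⇒  ω_c = 17/26
  ⇒ ω_c²/ω_r² = 17/26
Coupling ω_r² = ω_c¹ ⇒ overall = 9/38 × 17/26 = 153/988

153/988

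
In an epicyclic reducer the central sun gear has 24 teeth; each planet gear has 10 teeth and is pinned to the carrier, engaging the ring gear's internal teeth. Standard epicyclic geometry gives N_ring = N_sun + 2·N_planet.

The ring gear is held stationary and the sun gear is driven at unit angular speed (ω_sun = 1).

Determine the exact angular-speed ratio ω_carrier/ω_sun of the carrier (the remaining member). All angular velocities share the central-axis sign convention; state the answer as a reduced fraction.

6/17

N_ring = 24 + 2·10 = 44
24(ω_s−ω_c) = −44(ω_r−ω_c),  ω_r=0, ω_s=1
24(1−ω_c) = −44(0−ω_c)  ⇒  68ω_c = 24  ⇒  ω_c = 6/17
ω_c/ω_s = 6/17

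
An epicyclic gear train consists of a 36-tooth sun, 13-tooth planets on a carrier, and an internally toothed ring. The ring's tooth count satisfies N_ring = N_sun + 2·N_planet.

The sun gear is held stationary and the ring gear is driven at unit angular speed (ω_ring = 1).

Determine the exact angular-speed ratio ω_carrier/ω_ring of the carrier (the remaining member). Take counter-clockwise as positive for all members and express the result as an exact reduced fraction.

N_ring = 36 + 2·13 = 62
36(ω_s−ω_c) = −62(ω_r−ω_c),  ω_s=0, ω_r=1
36(0−ω_c) = −62(1−ω_c)  ⇒  98ω_c = 62  ⇒  ω_c = 31/49
ω_c/ω_r = 31/49

31/49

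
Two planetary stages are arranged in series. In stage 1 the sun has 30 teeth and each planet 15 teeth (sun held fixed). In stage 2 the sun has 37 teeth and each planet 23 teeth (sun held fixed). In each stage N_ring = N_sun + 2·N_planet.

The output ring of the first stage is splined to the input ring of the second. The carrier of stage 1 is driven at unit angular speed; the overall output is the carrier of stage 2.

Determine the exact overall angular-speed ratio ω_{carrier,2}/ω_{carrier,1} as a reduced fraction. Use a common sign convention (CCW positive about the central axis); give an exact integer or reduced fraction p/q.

Stage 1: N_ring = 30 + 2·15 = 60
Stage 1: 30(ω_s−ω_c) = −60(ω_r−ω_c),  ω_s=0, ω_c=1
Stage 1: ω_r = 1 − (30/60)(0−1) = 3/2
  ⇒ ω_r¹/ω_c¹ = 3/2
Stage 2: N_ring = 37 + 2·23 = 83
Stage 2: 37(ω_s−ω_c) = −83(ω_r−ω_c),  ω_s=0, ω_r=1
Stage 2: 37(0−ω_c) = −83(1−ω_c)  ⇒  120ω_c = 83  ⇒  ω_c = 83/120
  ⇒ ω_c²/ω_r² = 83/120
Coupling ω_r² = ω_r¹ ⇒ overall = 3/2 × 83/120 = 83/80

83/80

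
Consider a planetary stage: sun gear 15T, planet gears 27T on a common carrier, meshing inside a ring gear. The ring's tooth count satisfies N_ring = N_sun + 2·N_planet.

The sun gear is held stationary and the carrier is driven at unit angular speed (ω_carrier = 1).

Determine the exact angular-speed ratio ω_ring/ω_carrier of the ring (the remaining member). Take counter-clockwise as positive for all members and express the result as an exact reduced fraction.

N_ring = 15 + 2·27 = 69
15(ω_s−ω_c) = −69(ω_r−ω_c),  ω_s=0, ω_c=1
ω_r = 1 − (15/69)(0−1) = 28/23
ω_r/ω_c = 28/23

28/23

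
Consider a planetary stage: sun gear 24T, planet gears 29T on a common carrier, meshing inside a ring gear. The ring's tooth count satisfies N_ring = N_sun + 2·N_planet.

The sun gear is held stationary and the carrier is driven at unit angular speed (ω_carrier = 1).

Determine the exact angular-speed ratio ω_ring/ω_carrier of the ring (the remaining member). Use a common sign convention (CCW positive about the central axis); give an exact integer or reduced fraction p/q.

N_ring = 24 + 2·29 = 82
24(ω_s−ω_c) = −82(ω_r−ω_c),  ω_s=0, ω_c=1
ω_r = 1 − (24/82)(0−1) = 53/41
ω_r/ω_c = 53/41

53/41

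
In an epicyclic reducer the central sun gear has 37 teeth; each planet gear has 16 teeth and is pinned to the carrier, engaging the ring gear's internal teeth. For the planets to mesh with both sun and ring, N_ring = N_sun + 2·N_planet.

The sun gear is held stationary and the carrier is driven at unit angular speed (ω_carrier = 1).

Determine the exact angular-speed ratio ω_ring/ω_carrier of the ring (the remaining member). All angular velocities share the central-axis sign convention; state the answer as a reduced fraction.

106/69

N_ring = 37 + 2·16 = 69
37(ω_s−ω_c) = −69(ω_r−ω_c),  ω_s=0, ω_c=1
ω_r = 1 − (37/69)(0−1) = 106/69
ω_r/ω_c = 106/69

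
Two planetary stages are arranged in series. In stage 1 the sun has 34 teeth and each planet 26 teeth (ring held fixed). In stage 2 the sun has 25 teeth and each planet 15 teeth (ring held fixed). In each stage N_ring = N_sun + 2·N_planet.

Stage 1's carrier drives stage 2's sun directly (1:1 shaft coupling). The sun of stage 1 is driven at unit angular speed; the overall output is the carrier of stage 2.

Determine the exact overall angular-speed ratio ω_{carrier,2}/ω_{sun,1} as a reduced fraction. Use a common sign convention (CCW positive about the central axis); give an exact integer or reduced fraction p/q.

17/192

Stage 1: N_ring = 34 + 2·26 = 86
Stage 1: 34(ω_s−ω_c) = −86(ω_r−ω_c),  ω_r=0, ω_s=1
Stage 1: 34(1−ω_c) = −86(0−ω_c)  ⇒  120ω_c = 34  ⇒  ω_c = 17/60
  ⇒ ω_c¹/ω_s¹ = 17/60
Stage 2: N_ring = 25 + 2·15 = 55
Stage 2: 25(ω_s−ω_c) = −55(ω_r−ω_c),  ω_r=0, ω_s=1
Stage 2: 25(1−ω_c) = −55(0−ω_c)  ⇒  80ω_c = 25  ⇒  ω_c = 5/16
  ⇒ ω_c²/ω_s² = 5/16
Coupling ω_s² = ω_c¹ ⇒ overall = 17/60 × 5/16 = 17/192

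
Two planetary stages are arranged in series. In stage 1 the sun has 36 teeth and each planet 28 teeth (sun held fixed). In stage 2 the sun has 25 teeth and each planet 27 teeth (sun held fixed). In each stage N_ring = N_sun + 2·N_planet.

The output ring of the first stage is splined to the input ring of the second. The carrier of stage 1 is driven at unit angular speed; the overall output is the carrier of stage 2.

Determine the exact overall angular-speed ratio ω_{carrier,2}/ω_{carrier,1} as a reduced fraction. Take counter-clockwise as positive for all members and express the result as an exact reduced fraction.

316/299

Stage 1: N_ring = 36 + 2·28 = 92
Stage 1: 36(ω_s−ω_c) = −92(ω_r−ω_c),  ω_s=0, ω_c=1
Stage 1: ω_r = 1 − (36/92)(0−1) = 32/23
  ⇒ ω_r¹/ω_c¹ = 32/23
Stage 2: N_ring = 25 + 2·27 = 79
Stage 2: 25(ω_s−ω_c) = −79(ω_r−ω_c),  ω_s=0, ω_r=1
Stage 2: 25(0−ω_c) = −79(1−ω_c)  ⇒  104ω_c = 79  ⇒  ω_c = 79/104
  ⇒ ω_c²/ω_r² = 79/104
Coupling ω_r² = ω_r¹ ⇒ overall = 32/23 × 79/104 = 316/299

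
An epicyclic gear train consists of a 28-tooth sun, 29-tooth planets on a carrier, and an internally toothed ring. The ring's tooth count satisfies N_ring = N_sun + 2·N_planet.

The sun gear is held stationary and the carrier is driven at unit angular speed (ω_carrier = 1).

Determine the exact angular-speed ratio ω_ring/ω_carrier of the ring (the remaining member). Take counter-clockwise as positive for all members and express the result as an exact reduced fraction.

57/43

N_ring = 28 + 2·29 = 86
28(ω_s−ω_c) = −86(ω_r−ω_c),  ω_s=0, ω_c=1
ω_r = 1 − (28/86)(0−1) = 57/43
ω_r/ω_c = 57/43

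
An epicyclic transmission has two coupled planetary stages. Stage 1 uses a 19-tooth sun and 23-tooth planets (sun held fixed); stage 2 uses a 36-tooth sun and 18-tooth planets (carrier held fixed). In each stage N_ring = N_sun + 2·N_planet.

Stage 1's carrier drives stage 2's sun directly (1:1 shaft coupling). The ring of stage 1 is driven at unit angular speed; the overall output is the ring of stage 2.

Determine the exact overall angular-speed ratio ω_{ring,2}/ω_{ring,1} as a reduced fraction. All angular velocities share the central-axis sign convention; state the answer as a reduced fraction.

-65/168

Stage 1: N_ring = 19 + 2·23 = 65
Stage 1: 19(ω_s−ω_c) = −65(ω_r−ω_c),  ω_s=0, ω_r=1
Stage 1: 19(0−ω_c) = −65(1−ω_c)  ⇒  84ω_c = 65  ⇒  ω_c = 65/84
  ⇒ ω_c¹/ω_r¹ = 65/84
Stage 2: N_ring = 36 + 2·18 = 72
Stage 2: 36(ω_s−ω_c) = −72(ω_r−ω_c),  ω_c=0, ω_s=1
Stage 2: ω_r = 0 − (36/72)(1−0) = -1/2
  ⇒ ω_r²/ω_s² = -1/2
Coupling ω_s² = ω_c¹ ⇒ overall = 65/84 × -1/2 = -65/168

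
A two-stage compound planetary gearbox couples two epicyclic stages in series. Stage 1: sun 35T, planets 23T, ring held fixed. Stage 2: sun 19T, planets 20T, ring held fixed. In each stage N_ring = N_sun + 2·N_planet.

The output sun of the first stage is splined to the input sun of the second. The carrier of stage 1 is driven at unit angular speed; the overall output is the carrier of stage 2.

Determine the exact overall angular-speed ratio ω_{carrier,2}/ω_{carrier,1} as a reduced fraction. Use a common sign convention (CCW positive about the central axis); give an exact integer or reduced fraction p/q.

1102/1365

Stage 1: N_ring = 35 + 2·23 = 81
Stage 1: 35(ω_s−ω_c) = −81(ω_r−ω_c),  ω_r=0, ω_c=1
Stage 1: ω_s = 1 − (81/35)(0−1) = 116/35
  ⇒ ω_s¹/ω_c¹ = 116/35
Stage 2: N_ring = 19 + 2·20 = 59
Stage 2: 19(ω_s−ω_c) = −59(ω_r−ω_c),  ω_r=0, ω_s=1
Stage 2: 19(1−ω_c) = −59(0−ω_c)  ⇒  78ω_c = 19  ⇒  ω_c = 19/78
  ⇒ ω_c²/ω_s² = 19/78
Coupling ω_s² = ω_s¹ ⇒ overall = 116/35 × 19/78 = 1102/1365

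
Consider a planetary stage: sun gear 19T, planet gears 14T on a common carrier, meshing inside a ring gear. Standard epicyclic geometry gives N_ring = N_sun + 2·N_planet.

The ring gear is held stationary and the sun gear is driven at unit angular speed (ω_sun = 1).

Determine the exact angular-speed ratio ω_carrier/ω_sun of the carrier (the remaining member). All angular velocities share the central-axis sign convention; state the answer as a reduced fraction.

N_ring = 19 + 2·14 = 47
19(ω_s−ω_c) = −47(ω_r−ω_c),  ω_r=0, ω_s=1
19(1−ω_c) = −47(0−ω_c)  ⇒  66ω_c = 19  ⇒  ω_c = 19/66
ω_c/ω_s = 19/66

19/66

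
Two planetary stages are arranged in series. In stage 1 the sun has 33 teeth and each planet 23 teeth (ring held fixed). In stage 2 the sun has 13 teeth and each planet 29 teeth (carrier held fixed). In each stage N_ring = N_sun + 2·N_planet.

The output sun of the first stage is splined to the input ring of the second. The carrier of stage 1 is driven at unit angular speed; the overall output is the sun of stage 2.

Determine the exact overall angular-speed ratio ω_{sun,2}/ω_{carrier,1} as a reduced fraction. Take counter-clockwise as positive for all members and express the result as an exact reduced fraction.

Stage 1: N_ring = 33 + 2·23 = 79
Stage 1: 33(ω_s−ω_c) = −79(ω_r−ω_c),  ω_r=0, ω_c=1
Stage 1: ω_s = 1 − (79/33)(0−1) = 112/33
  ⇒ ω_s¹/ω_c¹ = 112/33
Stage 2: N_ring = 13 + 2·29 = 71
Stage 2: 13(ω_s−ω_c) = −71(ω_r−ω_c),  ω_c=0, ω_r=1
Stage 2: ω_s = 0 − (71/13)(1−0) = -71/13
  ⇒ ω_s²/ω_r² = -71/13
Coupling ω_r² = ω_s¹ ⇒ overall = 112/33 × -71/13 = -7952/429

-7952/429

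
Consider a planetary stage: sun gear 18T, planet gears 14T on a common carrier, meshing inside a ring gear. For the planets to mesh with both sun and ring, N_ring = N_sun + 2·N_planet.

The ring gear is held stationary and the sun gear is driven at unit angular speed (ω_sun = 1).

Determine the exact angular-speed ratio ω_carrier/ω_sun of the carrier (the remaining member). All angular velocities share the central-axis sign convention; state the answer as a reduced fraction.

N_ring = 18 + 2·14 = 46
18(ω_s−ω_c) = −46(ω_r−ω_c),  ω_r=0, ω_s=1
18(1−ω_c) = −46(0−ω_c)  ⇒  64ω_c = 18  ⇒  ω_c = 9/32
ω_c/ω_s = 9/32

9/32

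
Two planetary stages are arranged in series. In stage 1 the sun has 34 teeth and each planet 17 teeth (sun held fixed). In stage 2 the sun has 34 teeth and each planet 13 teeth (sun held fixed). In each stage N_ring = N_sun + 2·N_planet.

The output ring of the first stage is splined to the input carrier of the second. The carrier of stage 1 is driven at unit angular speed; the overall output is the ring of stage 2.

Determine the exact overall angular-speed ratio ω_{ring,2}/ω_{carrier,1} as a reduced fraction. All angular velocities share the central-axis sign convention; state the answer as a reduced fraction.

Stage 1: N_ring = 34 + 2·17 = 68
Stage 1: 34(ω_s−ω_c) = −68(ω_r−ω_c),  ω_s=0, ω_c=1
Stage 1: ω_r = 1 − (34/68)(0−1) = 3/2
  ⇒ ω_r¹/ω_c¹ = 3/2
Stage 2: N_ring = 34 + 2·13 = 60
Stage 2: 34(ω_s−ω_c) = −60(ω_r−ω_c),  ω_s=0, ω_c=1
Stage 2: ω_r = 1 − (34/60)(0−1) = 47/30
  ⇒ ω_r²/ω_c² = 47/30
Coupling ω_c² = ω_r¹ ⇒ overall = 3/2 × 47/30 = 47/20

47/20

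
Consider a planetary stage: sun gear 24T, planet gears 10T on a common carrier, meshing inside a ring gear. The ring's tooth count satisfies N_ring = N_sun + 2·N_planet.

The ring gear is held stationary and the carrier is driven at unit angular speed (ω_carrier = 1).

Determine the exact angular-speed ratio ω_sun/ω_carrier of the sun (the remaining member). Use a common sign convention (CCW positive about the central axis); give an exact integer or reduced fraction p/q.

17/6

N_ring = 24 + 2·10 = 44
24(ω_s−ω_c) = −44(ω_r−ω_c),  ω_r=0, ω_c=1
ω_s = 1 − (44/24)(0−1) = 17/6
ω_s/ω_c = 17/6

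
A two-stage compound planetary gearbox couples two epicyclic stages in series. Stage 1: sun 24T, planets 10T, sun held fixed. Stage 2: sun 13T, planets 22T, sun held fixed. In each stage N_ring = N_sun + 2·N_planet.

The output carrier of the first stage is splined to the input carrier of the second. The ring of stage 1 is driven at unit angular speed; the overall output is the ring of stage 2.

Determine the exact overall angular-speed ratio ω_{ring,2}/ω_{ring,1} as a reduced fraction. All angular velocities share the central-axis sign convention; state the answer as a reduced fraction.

770/969

Stage 1: N_ring = 24 + 2·10 = 44
Stage 1: 24(ω_s−ω_c) = −44(ω_r−ω_c),  ω_s=0, ω_r=1
Stage 1: 24(0−ω_c) = −44(1−ω_c)  ⇒  68ω_c = 44  ⇒  ω_c = 11/17
  ⇒ ω_c¹/ω_r¹ = 11/17
Stage 2: N_ring = 13 + 2·22 = 57
Stage 2: 13(ω_s−ω_c) = −57(ω_r−ω_c),  ω_s=0, ω_c=1
Stage 2: ω_r = 1 − (13/57)(0−1) = 70/57
  ⇒ ω_r²/ω_c² = 70/57
Coupling ω_c² = ω_c¹ ⇒ overall = 11/17 × 70/57 = 770/969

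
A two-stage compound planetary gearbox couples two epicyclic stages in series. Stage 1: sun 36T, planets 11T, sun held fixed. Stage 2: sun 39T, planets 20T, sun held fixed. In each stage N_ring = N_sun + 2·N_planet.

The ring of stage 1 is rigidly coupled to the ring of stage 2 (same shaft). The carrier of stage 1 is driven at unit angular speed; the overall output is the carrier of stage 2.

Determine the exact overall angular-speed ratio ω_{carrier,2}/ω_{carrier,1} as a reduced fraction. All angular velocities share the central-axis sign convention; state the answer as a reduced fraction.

3713/3422

Stage 1: N_ring = 36 + 2·11 = 58
Stage 1: 36(ω_s−ω_c) = −58(ω_r−ω_c),  ω_s=0, ω_c=1
Stage 1: ω_r = 1 − (36/58)(0−1) = 47/29
  ⇒ ω_r¹/ω_c¹ = 47/29
Stage 2: N_ring = 39 + 2·20 = 79
Stage 2: 39(ω_s−ω_c) = −79(ω_r−ω_c),  ω_s=0, ω_r=1
Stage 2: 39(0−ω_c) = −79(1−ω_c)  ⇒  118ω_c = 79  ⇒  ω_c = 79/118
  ⇒ ω_c²/ω_r² = 79/118
Coupling ω_r² = ω_r¹ ⇒ overall = 47/29 × 79/118 = 3713/3422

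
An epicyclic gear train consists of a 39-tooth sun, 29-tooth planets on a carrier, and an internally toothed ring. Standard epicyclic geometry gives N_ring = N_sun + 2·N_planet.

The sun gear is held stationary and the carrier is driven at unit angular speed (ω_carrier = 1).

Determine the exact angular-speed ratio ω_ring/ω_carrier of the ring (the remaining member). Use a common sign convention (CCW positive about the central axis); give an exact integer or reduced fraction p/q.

N_ring = 39 + 2·29 = 97
39(ω_s−ω_c) = −97(ω_r−ω_c),  ω_s=0, ω_c=1
ω_r = 1 − (39/97)(0−1) = 136/97
ω_r/ω_c = 136/97

136/97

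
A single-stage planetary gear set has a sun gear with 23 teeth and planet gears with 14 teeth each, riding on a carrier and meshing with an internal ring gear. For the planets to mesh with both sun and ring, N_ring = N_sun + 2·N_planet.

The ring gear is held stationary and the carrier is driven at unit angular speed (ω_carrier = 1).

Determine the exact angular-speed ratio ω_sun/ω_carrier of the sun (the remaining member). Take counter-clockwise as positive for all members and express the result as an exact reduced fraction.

74/23

N_ring = 23 + 2·14 = 51
23(ω_s−ω_c) = −51(ω_r−ω_c),  ω_r=0, ω_c=1
ω_s = 1 − (51/23)(0−1) = 74/23
ω_s/ω_c = 74/23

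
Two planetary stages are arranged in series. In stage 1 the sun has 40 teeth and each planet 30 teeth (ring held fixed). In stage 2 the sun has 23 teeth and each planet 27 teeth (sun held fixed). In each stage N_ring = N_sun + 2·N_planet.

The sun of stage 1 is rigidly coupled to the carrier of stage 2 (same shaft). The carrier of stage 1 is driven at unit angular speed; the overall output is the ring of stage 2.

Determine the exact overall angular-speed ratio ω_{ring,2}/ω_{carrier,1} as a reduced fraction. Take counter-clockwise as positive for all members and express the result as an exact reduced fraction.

Stage 1: N_ring = 40 + 2·30 = 100
Stage 1: 40(ω_s−ω_c) = −100(ω_r−ω_c),  ω_r=0, ω_c=1
Stage 1: ω_s = 1 − (100/40)(0−1) = 7/2
  ⇒ ω_s¹/ω_c¹ = 7/2
Stage 2: N_ring = 23 + 2·27 = 77
Stage 2: 23(ω_s−ω_c) = −77(ω_r−ω_c),  ω_s=0, ω_c=1
Stage 2: ω_r = 1 − (23/77)(0−1) = 100/77
  ⇒ ω_r²/ω_c² = 100/77
Coupling ω_c² = ω_s¹ ⇒ overall = 7/2 × 100/77 = 50/11

50/11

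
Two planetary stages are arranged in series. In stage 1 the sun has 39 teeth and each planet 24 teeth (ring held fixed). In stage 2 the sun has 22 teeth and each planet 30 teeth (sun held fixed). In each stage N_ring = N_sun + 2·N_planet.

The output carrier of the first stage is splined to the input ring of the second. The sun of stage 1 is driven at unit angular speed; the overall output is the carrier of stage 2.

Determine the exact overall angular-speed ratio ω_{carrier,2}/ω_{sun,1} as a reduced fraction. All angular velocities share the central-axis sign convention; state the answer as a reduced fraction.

41/168

Stage 1: N_ring = 39 + 2·24 = 87
Stage 1: 39(ω_s−ω_c) = −87(ω_r−ω_c),  ω_r=0, ω_s=1
Stage 1: 39(1−ω_c) = −87(0−ω_c)  ⇒  126ω_c = 39  ⇒  ω_c = 13/42
  ⇒ ω_c¹/ω_s¹ = 13/42
Stage 2: N_ring = 22 + 2·30 = 82
Stage 2: 22(ω_s−ω_c) = −82(ω_r−ω_c),  ω_s=0, ω_r=1
Stage 2: 22(0−ω_c) = −82(1−ω_c)  ⇒  104ω_c = 82  ⇒  ω_c = 41/52
  ⇒ ω_c²/ω_r² = 41/52
Coupling ω_r² = ω_c¹ ⇒ overall = 13/42 × 41/52 = 41/168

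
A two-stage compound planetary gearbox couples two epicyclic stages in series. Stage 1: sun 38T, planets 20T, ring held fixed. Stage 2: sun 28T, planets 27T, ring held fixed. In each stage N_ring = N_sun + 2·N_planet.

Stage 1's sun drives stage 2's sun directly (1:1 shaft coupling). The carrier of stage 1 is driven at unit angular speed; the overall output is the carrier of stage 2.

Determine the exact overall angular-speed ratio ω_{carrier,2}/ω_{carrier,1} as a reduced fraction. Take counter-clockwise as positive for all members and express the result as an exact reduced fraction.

Stage 1: N_ring = 38 + 2·20 = 78
Stage 1: 38(ω_s−ω_c) = −78(ω_r−ω_c),  ω_r=0, ω_c=1
Stage 1: ω_s = 1 − (78/38)(0−1) = 58/19
  ⇒ ω_s¹/ω_c¹ = 58/19
Stage 2: N_ring = 28 + 2·27 = 82
Stage 2: 28(ω_s−ω_c) = −82(ω_r−ω_c),  ω_r=0, ω_s=1
Stage 2: 28(1−ω_c) = −82(0−ω_c)  ⇒  110ω_c = 28  ⇒  ω_c = 14/55
  ⇒ ω_c²/ω_s² = 14/55
Coupling ω_s² = ω_s¹ ⇒ overall = 58/19 × 14/55 = 812/1045

812/1045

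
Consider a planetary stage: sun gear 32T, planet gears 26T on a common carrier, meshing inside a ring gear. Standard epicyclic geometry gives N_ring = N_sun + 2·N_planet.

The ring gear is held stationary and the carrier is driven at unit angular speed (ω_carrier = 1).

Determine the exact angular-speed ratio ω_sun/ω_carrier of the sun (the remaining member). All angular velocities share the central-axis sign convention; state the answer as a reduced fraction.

N_ring = 32 + 2·26 = 84
32(ω_s−ω_c) = −84(ω_r−ω_c),  ω_r=0, ω_c=1
ω_s = 1 − (84/32)(0−1) = 29/8
ω_s/ω_c = 29/8

29/8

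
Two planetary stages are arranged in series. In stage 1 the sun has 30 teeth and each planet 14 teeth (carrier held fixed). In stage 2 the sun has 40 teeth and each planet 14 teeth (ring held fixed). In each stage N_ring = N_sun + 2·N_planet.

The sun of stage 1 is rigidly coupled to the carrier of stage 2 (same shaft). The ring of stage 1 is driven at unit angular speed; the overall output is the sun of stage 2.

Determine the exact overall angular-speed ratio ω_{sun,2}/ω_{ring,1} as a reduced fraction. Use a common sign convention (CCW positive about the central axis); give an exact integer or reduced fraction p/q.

Stage 1: N_ring = 30 + 2·14 = 58
Stage 1: 30(ω_s−ω_c) = −58(ω_r−ω_c),  ω_c=0, ω_r=1
Stage 1: ω_s = 0 − (58/30)(1−0) = -29/15
  ⇒ ω_s¹/ω_r¹ = -29/15
Stage 2: N_ring = 40 + 2·14 = 68
Stage 2: 40(ω_s−ω_c) = −68(ω_r−ω_c),  ω_r=0, ω_c=1
Stage 2: ω_s = 1 − (68/40)(0−1) = 27/10
  ⇒ ω_s²/ω_c² = 27/10
Coupling ω_c² = ω_s¹ ⇒ overall = -29/15 × 27/10 = -261/50

-261/50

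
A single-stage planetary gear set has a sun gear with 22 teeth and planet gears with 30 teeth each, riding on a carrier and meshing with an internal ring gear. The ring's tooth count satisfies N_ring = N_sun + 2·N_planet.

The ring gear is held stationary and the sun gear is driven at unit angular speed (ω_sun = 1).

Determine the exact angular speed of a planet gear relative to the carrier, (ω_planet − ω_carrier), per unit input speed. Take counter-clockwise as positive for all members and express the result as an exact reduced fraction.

N_ring = 22 + 2·30 = 82
22(ω_s−ω_c) = −82(ω_r−ω_c),  ω_r=0, ω_s=1
22(1−ω_c) = −82(0−ω_c)  ⇒  104ω_c = 22  ⇒  ω_c = 11/52
sun–planet: 22·(1−11/52) = −30·(ω_p−ω_c)  ⇒  ω_p−ω_c = −(22/30)·(41/52) = -451/780

-451/780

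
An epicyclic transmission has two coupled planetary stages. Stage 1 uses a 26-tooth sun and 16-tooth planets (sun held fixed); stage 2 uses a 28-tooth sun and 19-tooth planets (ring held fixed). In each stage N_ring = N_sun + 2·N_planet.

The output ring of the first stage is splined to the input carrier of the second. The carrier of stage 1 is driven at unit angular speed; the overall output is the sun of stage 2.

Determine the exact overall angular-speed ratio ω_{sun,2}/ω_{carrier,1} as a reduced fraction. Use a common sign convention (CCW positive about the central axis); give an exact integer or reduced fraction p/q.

Stage 1: N_ring = 26 + 2·16 = 58
Stage 1: 26(ω_s−ω_c) = −58(ω_r−ω_c),  ω_s=0, ω_c=1
Stage 1: ω_r = 1 − (26/58)(0−1) = 42/29
  ⇒ ω_r¹/ω_c¹ = 42/29
Stage 2: N_ring = 28 + 2·19 = 66
Stage 2: 28(ω_s−ω_c) = −66(ω_r−ω_c),  ω_r=0, ω_c=1
Stage 2: ω_s = 1 − (66/28)(0−1) = 47/14
  ⇒ ω_s²/ω_c² = 47/14
Coupling ω_c² = ω_r¹ ⇒ overall = 42/29 × 47/14 = 141/29

141/29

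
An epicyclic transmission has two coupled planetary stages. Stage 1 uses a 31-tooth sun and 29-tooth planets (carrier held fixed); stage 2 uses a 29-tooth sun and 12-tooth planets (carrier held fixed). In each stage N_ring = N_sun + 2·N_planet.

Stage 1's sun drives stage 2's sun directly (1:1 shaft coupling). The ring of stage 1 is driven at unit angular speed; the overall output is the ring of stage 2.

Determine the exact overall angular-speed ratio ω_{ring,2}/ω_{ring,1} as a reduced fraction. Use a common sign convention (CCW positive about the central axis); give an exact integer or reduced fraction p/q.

Stage 1: N_ring = 31 + 2·29 = 89
Stage 1: 31(ω_s−ω_c) = −89(ω_r−ω_c),  ω_c=0, ω_r=1
Stage 1: ω_s = 0 − (89/31)(1−0) = -89/31
  ⇒ ω_s¹/ω_r¹ = -89/31
Stage 2: N_ring = 29 + 2·12 = 53
Stage 2: 29(ω_s−ω_c) = −53(ω_r−ω_c),  ω_c=0, ω_s=1
Stage 2: ω_r = 0 − (29/53)(1−0) = -29/53
  ⇒ ω_r²/ω_s² = -29/53
Coupling ω_s² = ω_s¹ ⇒ overall = -89/31 × -29/53 = 2581/1643

2581/1643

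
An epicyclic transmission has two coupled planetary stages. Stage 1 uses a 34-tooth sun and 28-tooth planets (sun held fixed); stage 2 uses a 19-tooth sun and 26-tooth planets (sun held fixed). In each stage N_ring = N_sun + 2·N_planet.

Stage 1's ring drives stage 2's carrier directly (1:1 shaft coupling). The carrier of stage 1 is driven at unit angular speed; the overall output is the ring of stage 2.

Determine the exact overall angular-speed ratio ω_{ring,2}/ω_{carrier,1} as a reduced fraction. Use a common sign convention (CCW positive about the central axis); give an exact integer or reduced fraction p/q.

Stage 1: N_ring = 34 + 2·28 = 90
Stage 1: 34(ω_s−ω_c) = −90(ω_r−ω_c),  ω_s=0, ω_c=1
Stage 1: ω_r = 1 − (34/90)(0−1) = 62/45
  ⇒ ω_r¹/ω_c¹ = 62/45
Stage 2: N_ring = 19 + 2·26 = 71
Stage 2: 19(ω_s−ω_c) = −71(ω_r−ω_c),  ω_s=0, ω_c=1
Stage 2: ω_r = 1 − (19/71)(0−1) = 90/71
  ⇒ ω_r²/ω_c² = 90/71
Coupling ω_c² = ω_r¹ ⇒ overall = 62/45 × 90/71 = 124/71

124/71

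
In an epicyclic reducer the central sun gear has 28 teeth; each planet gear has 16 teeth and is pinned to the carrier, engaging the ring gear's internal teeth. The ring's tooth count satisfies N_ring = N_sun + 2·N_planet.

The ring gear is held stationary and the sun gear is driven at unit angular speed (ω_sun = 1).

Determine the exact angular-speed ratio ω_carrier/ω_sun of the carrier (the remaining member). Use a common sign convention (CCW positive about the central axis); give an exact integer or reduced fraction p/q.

7/22

N_ring = 28 + 2·16 = 60
28(ω_s−ω_c) = −60(ω_r−ω_c),  ω_r=0, ω_s=1
28(1−ω_c) = −60(0−ω_c)  ⇒  88ω_c = 28  ⇒  ω_c = 7/22
ω_c/ω_s = 7/22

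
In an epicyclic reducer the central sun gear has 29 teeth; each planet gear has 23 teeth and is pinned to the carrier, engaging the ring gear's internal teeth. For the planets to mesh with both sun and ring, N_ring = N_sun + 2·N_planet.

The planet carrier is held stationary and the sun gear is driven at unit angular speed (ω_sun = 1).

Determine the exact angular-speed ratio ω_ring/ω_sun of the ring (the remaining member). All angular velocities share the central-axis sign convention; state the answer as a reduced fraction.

N_ring = 29 + 2·23 = 75
29(ω_s−ω_c) = −75(ω_r−ω_c),  ω_c=0, ω_s=1
ω_r = 0 − (29/75)(1−0) = -29/75
ω_r/ω_s = -29/75

-29/75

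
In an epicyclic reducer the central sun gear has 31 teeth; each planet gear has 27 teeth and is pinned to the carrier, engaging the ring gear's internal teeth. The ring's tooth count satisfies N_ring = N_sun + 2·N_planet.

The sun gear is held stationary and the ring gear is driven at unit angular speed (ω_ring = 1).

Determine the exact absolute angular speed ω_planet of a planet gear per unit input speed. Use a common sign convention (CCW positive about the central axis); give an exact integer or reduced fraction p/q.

N_ring = 31 + 2·27 = 85
31(ω_s−ω_c) = −85(ω_r−ω_c),  ω_s=0, ω_r=1
31(0−ω_c) = −85(1−ω_c)  ⇒  116ω_c = 85  ⇒  ω_c = 85/116
sun–planet: 31·(0−85/116) = −27·(ω_p−ω_c)  ⇒  ω_p−ω_c = −(31/27)·(-85/116) = 2635/3132
ω_p = 85/116 + 2635/3132 = 85/54

85/54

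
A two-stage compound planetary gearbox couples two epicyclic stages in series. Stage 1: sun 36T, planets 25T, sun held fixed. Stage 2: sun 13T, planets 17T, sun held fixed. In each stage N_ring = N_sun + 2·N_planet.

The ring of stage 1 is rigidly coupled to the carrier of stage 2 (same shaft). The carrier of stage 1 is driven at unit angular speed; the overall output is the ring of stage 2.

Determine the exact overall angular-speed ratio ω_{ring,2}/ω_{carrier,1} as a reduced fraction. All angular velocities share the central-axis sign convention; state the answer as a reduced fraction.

Stage 1: N_ring = 36 + 2·25 = 86
Stage 1: 36(ω_s−ω_c) = −86(ω_r−ω_c),  ω_s=0, ω_c=1
Stage 1: ω_r = 1 − (36/86)(0−1) = 61/43
  ⇒ ω_r¹/ω_c¹ = 61/43
Stage 2: N_ring = 13 + 2·17 = 47
Stage 2: 13(ω_s−ω_c) = −47(ω_r−ω_c),  ω_s=0, ω_c=1
Stage 2: ω_r = 1 − (13/47)(0−1) = 60/47
  ⇒ ω_r²/ω_c² = 60/47
Coupling ω_c² = ω_r¹ ⇒ overall = 61/43 × 60/47 = 3660/2021

3660/2021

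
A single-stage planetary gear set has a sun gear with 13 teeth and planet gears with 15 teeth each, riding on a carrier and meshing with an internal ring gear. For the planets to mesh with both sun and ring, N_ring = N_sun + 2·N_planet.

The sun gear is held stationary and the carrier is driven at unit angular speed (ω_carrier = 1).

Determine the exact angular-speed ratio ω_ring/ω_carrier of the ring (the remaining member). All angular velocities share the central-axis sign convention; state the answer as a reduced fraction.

56/43

N_ring = 13 + 2·15 = 43
13(ω_s−ω_c) = −43(ω_r−ω_c),  ω_s=0, ω_c=1
ω_r = 1 − (13/43)(0−1) = 56/43
ω_r/ω_c = 56/43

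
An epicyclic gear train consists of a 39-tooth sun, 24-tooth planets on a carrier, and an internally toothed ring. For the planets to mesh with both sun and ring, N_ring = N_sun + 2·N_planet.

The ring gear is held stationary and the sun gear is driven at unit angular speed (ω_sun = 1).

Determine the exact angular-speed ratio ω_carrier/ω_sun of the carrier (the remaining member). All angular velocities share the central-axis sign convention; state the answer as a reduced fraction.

N_ring = 39 + 2·24 = 87
39(ω_s−ω_c) = −87(ω_r−ω_c),  ω_r=0, ω_s=1
39(1−ω_c) = −87(0−ω_c)  ⇒  126ω_c = 39  ⇒  ω_c = 13/42
ω_c/ω_s = 13/42

13/42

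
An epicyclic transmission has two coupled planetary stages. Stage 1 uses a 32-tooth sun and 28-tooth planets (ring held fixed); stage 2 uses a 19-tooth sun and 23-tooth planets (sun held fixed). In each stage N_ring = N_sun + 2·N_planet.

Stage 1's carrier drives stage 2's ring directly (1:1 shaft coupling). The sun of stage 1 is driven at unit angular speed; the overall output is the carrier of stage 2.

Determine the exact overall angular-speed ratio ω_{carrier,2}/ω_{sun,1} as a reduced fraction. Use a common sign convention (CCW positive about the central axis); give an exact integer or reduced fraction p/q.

13/63

Stage 1: N_ring = 32 + 2·28 = 88
Stage 1: 32(ω_s−ω_c) = −88(ω_r−ω_c),  ω_r=0, ω_s=1
Stage 1: 32(1−ω_c) = −88(0−ω_c)  ⇒  120ω_c = 32  ⇒  ω_c = 4/15
  ⇒ ω_c¹/ω_s¹ = 4/15
Stage 2: N_ring = 19 + 2·23 = 65
Stage 2: 19(ω_s−ω_c) = −65(ω_r−ω_c),  ω_s=0, ω_r=1
Stage 2: 19(0−ω_c) = −65(1−ω_c)  ⇒  84ω_c = 65  ⇒  ω_c = 65/84
  ⇒ ω_c²/ω_r² = 65/84
Coupling ω_r² = ω_c¹ ⇒ overall = 4/15 × 65/84 = 13/63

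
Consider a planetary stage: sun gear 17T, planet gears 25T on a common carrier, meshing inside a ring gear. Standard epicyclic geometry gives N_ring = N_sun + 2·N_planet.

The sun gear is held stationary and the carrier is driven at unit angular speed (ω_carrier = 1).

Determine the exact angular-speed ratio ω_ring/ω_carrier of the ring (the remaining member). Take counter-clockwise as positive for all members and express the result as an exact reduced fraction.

84/67

N_ring = 17 + 2·25 = 67
17(ω_s−ω_c) = −67(ω_r−ω_c),  ω_s=0, ω_c=1
ω_r = 1 − (17/67)(0−1) = 84/67
ω_r/ω_c = 84/67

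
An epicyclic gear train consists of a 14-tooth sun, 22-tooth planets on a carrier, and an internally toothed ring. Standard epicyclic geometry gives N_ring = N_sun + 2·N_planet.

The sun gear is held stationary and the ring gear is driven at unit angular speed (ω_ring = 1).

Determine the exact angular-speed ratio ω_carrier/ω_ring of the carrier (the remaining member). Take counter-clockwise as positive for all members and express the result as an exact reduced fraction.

N_ring = 14 + 2·22 = 58
14(ω_s−ω_c) = −58(ω_r−ω_c),  ω_s=0, ω_r=1
14(0−ω_c) = −58(1−ω_c)  ⇒  72ω_c = 58  ⇒  ω_c = 29/36
ω_c/ω_r = 29/36

29/36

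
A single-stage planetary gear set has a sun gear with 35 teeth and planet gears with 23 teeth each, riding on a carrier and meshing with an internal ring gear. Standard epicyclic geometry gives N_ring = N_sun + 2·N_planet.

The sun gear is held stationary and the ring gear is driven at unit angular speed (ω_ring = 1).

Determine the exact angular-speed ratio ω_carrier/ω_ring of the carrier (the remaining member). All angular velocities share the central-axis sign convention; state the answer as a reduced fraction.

81/116

N_ring = 35 + 2·23 = 81
35(ω_s−ω_c) = −81(ω_r−ω_c),  ω_s=0, ω_r=1
35(0−ω_c) = −81(1−ω_c)  ⇒  116ω_c = 81  ⇒  ω_c = 81/116
ω_c/ω_r = 81/116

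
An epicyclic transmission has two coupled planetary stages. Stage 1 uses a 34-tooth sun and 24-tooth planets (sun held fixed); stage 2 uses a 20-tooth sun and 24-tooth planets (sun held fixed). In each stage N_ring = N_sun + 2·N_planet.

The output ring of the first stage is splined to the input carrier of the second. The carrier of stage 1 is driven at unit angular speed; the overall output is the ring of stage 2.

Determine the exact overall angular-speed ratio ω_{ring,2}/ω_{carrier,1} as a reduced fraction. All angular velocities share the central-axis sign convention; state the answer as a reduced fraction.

Stage 1: N_ring = 34 + 2·24 = 82
Stage 1: 34(ω_s−ω_c) = −82(ω_r−ω_c),  ω_s=0, ω_c=1
Stage 1: ω_r = 1 − (34/82)(0−1) = 58/41
  ⇒ ω_r¹/ω_c¹ = 58/41
Stage 2: N_ring = 20 + 2·24 = 68
Stage 2: 20(ω_s−ω_c) = −68(ω_r−ω_c),  ω_s=0, ω_c=1
Stage 2: ω_r = 1 − (20/68)(0−1) = 22/17
  ⇒ ω_r²/ω_c² = 22/17
Coupling ω_c² = ω_r¹ ⇒ overall = 58/41 × 22/17 = 1276/697

1276/697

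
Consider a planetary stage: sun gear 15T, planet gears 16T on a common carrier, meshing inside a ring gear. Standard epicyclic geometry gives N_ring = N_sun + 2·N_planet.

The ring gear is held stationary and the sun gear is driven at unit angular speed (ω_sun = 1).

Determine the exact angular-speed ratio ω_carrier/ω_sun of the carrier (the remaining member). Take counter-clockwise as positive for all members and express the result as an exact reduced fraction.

N_ring = 15 + 2·16 = 47
15(ω_s−ω_c) = −47(ω_r−ω_c),  ω_r=0, ω_s=1
15(1−ω_c) = −47(0−ω_c)  ⇒  62ω_c = 15  ⇒  ω_c = 15/62
ω_c/ω_s = 15/62

15/62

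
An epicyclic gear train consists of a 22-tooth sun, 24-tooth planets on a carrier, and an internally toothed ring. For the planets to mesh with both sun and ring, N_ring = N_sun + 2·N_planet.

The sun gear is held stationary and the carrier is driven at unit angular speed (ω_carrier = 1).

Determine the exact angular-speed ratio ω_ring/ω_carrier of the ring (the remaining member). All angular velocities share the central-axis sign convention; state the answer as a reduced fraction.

46/35

N_ring = 22 + 2·24 = 70
22(ω_s−ω_c) = −70(ω_r−ω_c),  ω_s=0, ω_c=1
ω_r = 1 − (22/70)(0−1) = 46/35
ω_r/ω_c = 46/35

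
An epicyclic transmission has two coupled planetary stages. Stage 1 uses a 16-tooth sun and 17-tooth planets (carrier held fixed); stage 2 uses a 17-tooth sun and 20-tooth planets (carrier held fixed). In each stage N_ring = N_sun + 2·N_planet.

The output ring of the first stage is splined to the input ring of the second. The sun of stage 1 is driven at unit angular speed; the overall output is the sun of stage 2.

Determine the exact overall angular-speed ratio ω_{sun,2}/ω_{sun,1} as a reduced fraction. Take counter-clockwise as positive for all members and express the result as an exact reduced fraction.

Stage 1: N_ring = 16 + 2·17 = 50
Stage 1: 16(ω_s−ω_c) = −50(ω_r−ω_c),  ω_c=0, ω_s=1
Stage 1: ω_r = 0 − (16/50)(1−0) = -8/25
  ⇒ ω_r¹/ω_s¹ = -8/25
Stage 2: N_ring = 17 + 2·20 = 57
Stage 2: 17(ω_s−ω_c) = −57(ω_r−ω_c),  ω_c=0, ω_r=1
Stage 2: ω_s = 0 − (57/17)(1−0) = -57/17
  ⇒ ω_s²/ω_r² = -57/17
Coupling ω_r² = ω_r¹ ⇒ overall = -8/25 × -57/17 = 456/425

456/425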